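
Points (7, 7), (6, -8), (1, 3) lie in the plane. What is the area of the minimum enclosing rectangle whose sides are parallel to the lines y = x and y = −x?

In coordinates u = x + y, v = x − y the rectangle is axis-aligned; the map (x,y)→(u,v) scales areas by 2.
u-values: 14, -2, 4; range = 14 − (-2) = 16.
v-values: 0, 14, -2; range = 14 − (-2) = 16.
Area = (16 × 16) / 2 = 128.

128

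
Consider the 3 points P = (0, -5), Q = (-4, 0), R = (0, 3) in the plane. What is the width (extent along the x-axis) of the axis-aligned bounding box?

4

max x = 0, min x = -4, so width = 4.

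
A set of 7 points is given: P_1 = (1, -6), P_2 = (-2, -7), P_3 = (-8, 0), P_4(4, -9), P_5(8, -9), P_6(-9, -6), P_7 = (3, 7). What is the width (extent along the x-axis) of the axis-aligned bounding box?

17

max x = 8, min x = -9, so width = 17.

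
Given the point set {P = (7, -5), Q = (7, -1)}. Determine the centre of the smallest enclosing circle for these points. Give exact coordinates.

(7, -3)

The smallest circle enclosing two points has them as diameter endpoints.
Centre = midpoint = (7, -3); r² = |PQ|²/4 = 16/4 = 4.
Centre = (7, -3).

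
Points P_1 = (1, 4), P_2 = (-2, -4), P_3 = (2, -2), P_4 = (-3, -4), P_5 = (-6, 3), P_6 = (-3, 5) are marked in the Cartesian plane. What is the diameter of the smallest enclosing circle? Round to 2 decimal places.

9.43

A smallest enclosing disk is always determined by at most three of the input points on its boundary.
The farthest pair is P_3–P_5 with squared distance 89. The circle on this segment as diameter has centre (-2, 0.5) and r² = 89/4 = 22.25.
Check P_1: distance² to centre = 21.25 ≤ 22.25, so it lies inside.
All remaining points lie in this disk, and no smaller disk contains both endpoints, so this is the minimum enclosing circle.
Diameter = 2r = 2√(22.25) ≈ 9.43.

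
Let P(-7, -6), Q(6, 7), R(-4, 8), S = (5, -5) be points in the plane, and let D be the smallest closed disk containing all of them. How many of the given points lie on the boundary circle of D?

2

The minimum enclosing circle of a finite set is fixed by two of the points (as a diameter) or three (as a circumcircle).
The farthest pair is P–Q with squared distance 338. The circle on this segment as diameter has centre (-0.5, 0.5) and r² = 338/4 = 84.5.
Check R: distance² to centre = 68.5 ≤ 84.5, so it lies inside.
All remaining points lie in this disk, and no smaller disk contains both endpoints, so this is the minimum enclosing circle.
The points at distance exactly r from the centre are P, Q — 2 points.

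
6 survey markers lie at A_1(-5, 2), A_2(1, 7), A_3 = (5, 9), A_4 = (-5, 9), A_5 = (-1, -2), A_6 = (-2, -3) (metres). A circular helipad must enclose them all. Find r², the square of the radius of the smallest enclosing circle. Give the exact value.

51.265625

The minimum enclosing circle of a finite set is fixed by two of the points (as a diameter) or three (as a circumcircle).
The minimum enclosing circle is determined by three boundary points: A_3, A_4, A_6.
Their circumcentre is (0, 3.875) with r² = 51.265625.
The farthest remaining point A_5 is at distance² 35.515625 ≤ 51.265625.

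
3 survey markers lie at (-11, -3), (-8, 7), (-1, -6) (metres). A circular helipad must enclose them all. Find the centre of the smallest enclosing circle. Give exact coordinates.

(-4.5, 0.5)

Call the three points A, B, C in the order given.
Side lengths²: AB² = 109, AC² = 109, BC² = 218.
Since BC² = 218 ≥ 109 + 109 = 218, the angle opposite BC is not acute, so the smallest enclosing circle has BC as diameter.
Centre = midpoint of BC = (-4.5, 0.5), r² = 218/4 = 54.5.
Centre = (-4.5, 0.5).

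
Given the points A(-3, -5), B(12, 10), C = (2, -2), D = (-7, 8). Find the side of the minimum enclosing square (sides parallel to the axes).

19

The bounding box has width 19 and height 15.
An axis-aligned square enclosing the set must have side ≥ max(width, height).
So the minimum side is max(19, 15) = 19.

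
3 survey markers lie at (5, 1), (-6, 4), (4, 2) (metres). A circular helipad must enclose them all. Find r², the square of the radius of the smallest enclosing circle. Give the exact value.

Call the three points A, B, C in the order given.
Side lengths²: AB² = 130, AC² = 2, BC² = 104.
Since AB² = 130 ≥ 104 + 2 = 106, the angle opposite AB is not acute, so the smallest enclosing circle has AB as diameter.
Centre = midpoint of AB = (-0.5, 2.5), r² = 130/4 = 32.5.

32.5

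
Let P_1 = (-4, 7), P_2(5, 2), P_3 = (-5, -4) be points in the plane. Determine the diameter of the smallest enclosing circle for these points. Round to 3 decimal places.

Side lengths²: P_1P_2² = 106, P_1P_3² = 122, P_2P_3² = 136.
Since P_2P_3² = 136 < 122 + 106 = 228, the triangle is acute, so the smallest enclosing circle is the circumcircle.
Circumcentre = (-69/52, 63/52), r² = 54961/1352.
Diameter = 2r = 2√(54961/1352) ≈ 12.752.

12.752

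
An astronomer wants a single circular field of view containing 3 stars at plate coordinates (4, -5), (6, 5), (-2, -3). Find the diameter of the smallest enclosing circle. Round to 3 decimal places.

11.402

Call the three points A, B, C in the order given.
Side lengths²: AB² = 104, AC² = 40, BC² = 128.
Since BC² = 128 < 104 + 40 = 144, the triangle is acute, so the smallest enclosing circle is the circumcircle.
Circumcentre = (2.5, 0.5), r² = 32.5.
Diameter = 2r = 2√(32.5) ≈ 11.402.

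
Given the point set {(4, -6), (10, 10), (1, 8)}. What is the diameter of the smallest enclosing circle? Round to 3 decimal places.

Call the three points A, B, C in the order given.
Side lengths²: AB² = 292, AC² = 205, BC² = 85.
Since AB² = 292 ≥ 205 + 85 = 290, the angle opposite AB is not acute, so the smallest enclosing circle has AB as diameter.
Centre = midpoint of AB = (7, 2), r² = 292/4 = 73.
Diameter = 2r = 2√73 ≈ 17.088.

17.088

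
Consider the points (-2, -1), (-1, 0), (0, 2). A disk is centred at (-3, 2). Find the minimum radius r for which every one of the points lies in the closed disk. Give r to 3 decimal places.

3.162

The required radius is the distance from (-3, 2) to the farthest point.
Squared distances: 10, 8, 9.
Maximum is 10, attained at (-2, -1).
r = √10 ≈ 3.162.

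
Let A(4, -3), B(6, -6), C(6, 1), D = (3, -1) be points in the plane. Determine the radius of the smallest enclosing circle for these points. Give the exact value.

By Welzl's lemma the MEC is supported by two points (diametrically opposite) or three points (on a circumcircle).
The farthest pair is B–C with squared distance 49. The circle on this segment as diameter has centre (6, -2.5) and r² = 49/4 = 12.25.
Check A: distance² to centre = 4.25 ≤ 12.25, so it lies inside.
All remaining points lie in this disk, and no smaller disk contains both endpoints, so this is the minimum enclosing circle.
r = √(12.25) = 3.5.

3.5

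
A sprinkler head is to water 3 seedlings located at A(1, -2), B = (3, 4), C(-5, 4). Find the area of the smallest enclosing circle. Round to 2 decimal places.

Side lengths²: AB² = 40, AC² = 72, BC² = 64.
Since AC² = 72 < 64 + 40 = 104, the triangle is acute, so the smallest enclosing circle is the circumcircle.
Circumcentre = (-1, 2), r² = 20.
Area = π·r² = π·20 ≈ 62.83.

62.83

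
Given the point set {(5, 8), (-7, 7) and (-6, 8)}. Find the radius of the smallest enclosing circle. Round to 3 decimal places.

6.021

Call the three points A, B, C in the order given.
Side lengths²: AB² = 145, AC² = 121, BC² = 2.
Since AB² = 145 ≥ 121 + 2 = 123, the angle opposite AB is not acute, so the smallest enclosing circle has AB as diameter.
Centre = midpoint of AB = (-1, 7.5), r² = 145/4 = 36.25.
r = √(36.25) ≈ 6.021.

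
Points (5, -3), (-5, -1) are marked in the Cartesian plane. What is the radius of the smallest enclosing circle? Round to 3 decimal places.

5.099

The smallest circle enclosing two points has them as diameter endpoints.
Centre = midpoint = (0, -2); r² = |(5, -3)−(-5, -1)|²/4 = 104/4 = 26.
r = √26 ≈ 5.099.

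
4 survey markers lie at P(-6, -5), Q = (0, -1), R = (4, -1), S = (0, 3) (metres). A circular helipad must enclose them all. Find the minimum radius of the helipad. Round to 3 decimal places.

By Welzl's lemma the MEC is supported by two points (diametrically opposite) or three points (on a circumcircle).
The minimum enclosing circle is determined by three boundary points: P, R, S.
Their circumcentre is (-9/7, -16/7) with r² = 1450/49.
The farthest remaining point Q is at distance² 162/49 ≤ 1450/49.
r = √(1450/49) ≈ 5.440.

5.440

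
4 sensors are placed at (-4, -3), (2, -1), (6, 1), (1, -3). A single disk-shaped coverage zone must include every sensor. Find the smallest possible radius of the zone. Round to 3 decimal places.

5.385

By Welzl's lemma the MEC is supported by two points (diametrically opposite) or three points (on a circumcircle).
The farthest pair is (-4, -3)–(6, 1) with squared distance 116. The circle on this segment as diameter has centre (1, -1) and r² = 116/4 = 29.
Check (2, -1): distance² to centre = 1 ≤ 29, so it lies inside.
All remaining points lie in this disk, and no smaller disk contains both endpoints, so this is the minimum enclosing circle.
r = √29 ≈ 5.385.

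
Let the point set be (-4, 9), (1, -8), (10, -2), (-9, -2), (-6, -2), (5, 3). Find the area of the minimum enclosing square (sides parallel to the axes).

The bounding box has width 19 and height 17.
An axis-aligned square enclosing the set must have side ≥ max(width, height).
So the minimum side is max(19, 17) = 19.
Area = 19² = 361.

361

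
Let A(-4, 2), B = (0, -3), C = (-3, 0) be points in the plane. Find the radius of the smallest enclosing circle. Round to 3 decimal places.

Side lengths²: AB² = 41, AC² = 5, BC² = 18.
Since AB² = 41 ≥ 18 + 5 = 23, the angle opposite AB is not acute, so the smallest enclosing circle has AB as diameter.
Centre = midpoint of AB = (-2, -0.5), r² = 41/4 = 10.25.
r = √(10.25) ≈ 3.202.

3.202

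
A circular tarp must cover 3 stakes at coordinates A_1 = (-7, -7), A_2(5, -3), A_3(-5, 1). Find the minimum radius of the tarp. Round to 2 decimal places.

Side lengths²: A_1A_2² = 160, A_1A_3² = 68, A_2A_3² = 116.
Since A_1A_2² = 160 < 116 + 68 = 184, the triangle is acute, so the smallest enclosing circle is the circumcircle.
Circumcentre = (-14/11, -46/11), r² = 4930/121.
r = √(4930/121) ≈ 6.38.

6.38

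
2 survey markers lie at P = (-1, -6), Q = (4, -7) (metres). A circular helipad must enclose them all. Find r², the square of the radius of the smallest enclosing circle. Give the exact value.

6.5

The smallest circle enclosing two points has them as diameter endpoints.
Centre = midpoint = (1.5, -6.5); r² = |PQ|²/4 = 26/4 = 6.5.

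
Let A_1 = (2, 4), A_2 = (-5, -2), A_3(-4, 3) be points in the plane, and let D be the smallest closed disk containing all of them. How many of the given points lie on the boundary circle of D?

Side lengths²: A_1A_2² = 85, A_1A_3² = 37, A_2A_3² = 26.
Since A_1A_2² = 85 ≥ 37 + 26 = 63, the angle opposite A_1A_2 is not acute, so the smallest enclosing circle has A_1A_2 as diameter.
Centre = midpoint of A_1A_2 = (-1.5, 1), r² = 85/4 = 21.25.
The points at distance exactly r from the centre are A_1, A_2 — 2 points.

2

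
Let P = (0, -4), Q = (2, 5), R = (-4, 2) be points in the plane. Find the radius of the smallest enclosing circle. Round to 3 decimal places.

Side lengths²: PQ² = 85, PR² = 52, QR² = 45.
Since PQ² = 85 < 52 + 45 = 97, the triangle is acute, so the smallest enclosing circle is the circumcircle.
Circumcentre = (0.4375, 0.625), r² = 21.58203125.
r = √(21.58203125) ≈ 4.646.

4.646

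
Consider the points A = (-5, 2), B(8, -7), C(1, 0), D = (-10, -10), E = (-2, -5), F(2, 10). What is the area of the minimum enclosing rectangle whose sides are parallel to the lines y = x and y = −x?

368

In coordinates u = x + y, v = x − y the rectangle is axis-aligned; the map (x,y)→(u,v) scales areas by 2.
u-values: -3, 1, 1, -20, -7, 12; range = 12 − (-20) = 32.
v-values: -7, 15, 1, 0, 3, -8; range = 15 − (-8) = 23.
Area = (32 × 23) / 2 = 368.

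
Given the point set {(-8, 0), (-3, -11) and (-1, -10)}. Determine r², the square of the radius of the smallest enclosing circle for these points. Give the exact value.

54385/1458

Call the three points A, B, C in the order given.
Side lengths²: AB² = 146, AC² = 149, BC² = 5.
Since AC² = 149 < 146 + 5 = 151, the triangle is acute, so the smallest enclosing circle is the circumcircle.
Circumcentre = (-253/54, -277/54), r² = 54385/1458.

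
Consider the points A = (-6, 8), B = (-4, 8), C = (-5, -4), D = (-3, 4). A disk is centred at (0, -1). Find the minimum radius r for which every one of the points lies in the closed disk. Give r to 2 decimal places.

10.82

The required radius is the distance from (0, -1) to the farthest point.
Squared distances: 117, 97, 34, 34.
Maximum is 117, attained at A.
r = √117 ≈ 10.82.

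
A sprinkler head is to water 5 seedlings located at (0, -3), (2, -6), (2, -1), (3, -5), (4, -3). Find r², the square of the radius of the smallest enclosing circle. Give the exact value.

6.25

The farthest pair is (2, -6)–(2, -1) with squared distance 25. The circle on this segment as diameter has centre (2, -3.5) and r² = 25/4 = 6.25.
Check (0, -3): distance² to centre = 4.25 ≤ 6.25, so it lies inside.
All remaining points lie in this disk, and no smaller disk contains both endpoints, so this is the minimum enclosing circle.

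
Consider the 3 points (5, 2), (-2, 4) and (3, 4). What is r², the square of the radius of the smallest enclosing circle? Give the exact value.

13.25

Call the three points A, B, C in the order given.
Side lengths²: AB² = 53, AC² = 8, BC² = 25.
Since AB² = 53 ≥ 25 + 8 = 33, the angle opposite AB is not acute, so the smallest enclosing circle has AB as diameter.
Centre = midpoint of AB = (1.5, 3), r² = 53/4 = 13.25.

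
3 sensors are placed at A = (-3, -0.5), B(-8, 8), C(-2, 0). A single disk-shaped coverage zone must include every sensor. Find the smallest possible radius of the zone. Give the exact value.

5

Side lengths²: AB² = 97.25, AC² = 1.25, BC² = 100.
Since BC² = 100 ≥ 97.25 + 1.25 = 98.5, the angle opposite BC is not acute, so the smallest enclosing circle has BC as diameter.
Centre = midpoint of BC = (-5, 4), r² = 100/4 = 25.
r = √25 = 5.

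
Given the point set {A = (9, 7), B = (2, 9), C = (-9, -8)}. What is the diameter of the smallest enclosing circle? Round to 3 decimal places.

23.431

Side lengths²: AB² = 53, AC² = 549, BC² = 410.
Since AC² = 549 ≥ 410 + 53 = 463, the angle opposite AC is not acute, so the smallest enclosing circle has AC as diameter.
Centre = midpoint of AC = (0, -0.5), r² = 549/4 = 137.25.
Diameter = 2r = 2√(137.25) ≈ 23.431.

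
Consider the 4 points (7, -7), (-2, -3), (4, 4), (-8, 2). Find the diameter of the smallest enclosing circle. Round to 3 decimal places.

17.493

A smallest enclosing disk is always determined by at most three of the input points on its boundary.
The farthest pair is (7, -7)–(-8, 2) with squared distance 306. The circle on this segment as diameter has centre (-0.5, -2.5) and r² = 306/4 = 76.5.
Check (-2, -3): distance² to centre = 2.5 ≤ 76.5, so it lies inside.
All remaining points lie in this disk, and no smaller disk contains both endpoints, so this is the minimum enclosing circle.
Diameter = 2r = 2√(76.5) ≈ 17.493.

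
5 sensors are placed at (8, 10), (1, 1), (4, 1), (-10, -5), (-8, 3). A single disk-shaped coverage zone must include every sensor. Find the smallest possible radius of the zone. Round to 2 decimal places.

11.72

The farthest pair is (8, 10)–(-10, -5) with squared distance 549. The circle on this segment as diameter has centre (-1, 2.5) and r² = 549/4 = 137.25.
Check (1, 1): distance² to centre = 6.25 ≤ 137.25, so it lies inside.
All remaining points lie in this disk, and no smaller disk contains both endpoints, so this is the minimum enclosing circle.
r = √(137.25) ≈ 11.72.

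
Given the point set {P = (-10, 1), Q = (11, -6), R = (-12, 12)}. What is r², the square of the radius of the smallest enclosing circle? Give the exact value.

213.25

Side lengths²: PQ² = 490, PR² = 125, QR² = 853.
Since QR² = 853 ≥ 490 + 125 = 615, the angle opposite QR is not acute, so the smallest enclosing circle has QR as diameter.
Centre = midpoint of QR = (-0.5, 3), r² = 853/4 = 213.25.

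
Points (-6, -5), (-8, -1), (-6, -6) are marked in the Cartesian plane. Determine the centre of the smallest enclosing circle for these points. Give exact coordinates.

(-7, -3.5)

Call the three points A, B, C in the order given.
Side lengths²: AB² = 20, AC² = 1, BC² = 29.
Since BC² = 29 ≥ 20 + 1 = 21, the angle opposite BC is not acute, so the smallest enclosing circle has BC as diameter.
Centre = midpoint of BC = (-7, -3.5), r² = 29/4 = 7.25.
Centre = (-7, -3.5).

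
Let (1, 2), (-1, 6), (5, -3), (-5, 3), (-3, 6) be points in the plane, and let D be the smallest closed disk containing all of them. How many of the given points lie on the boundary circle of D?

3

A smallest enclosing disk is always determined by at most three of the input points on its boundary.
The minimum enclosing circle is determined by three boundary points: (5, -3), (-5, 3), (-3, 6).
Their circumcentre is (11/14, 55/42) with r² = 32045/882.
The farthest remaining point (-1, 6) is at distance² 22217/882 ≤ 32045/882.
The points at distance exactly r from the centre are (5, -3), (-5, 3), (-3, 6) — 3 points.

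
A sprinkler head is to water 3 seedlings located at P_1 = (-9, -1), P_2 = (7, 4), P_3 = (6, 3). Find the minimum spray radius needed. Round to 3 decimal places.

Side lengths²: P_1P_2² = 281, P_1P_3² = 241, P_2P_3² = 2.
Since P_1P_2² = 281 ≥ 241 + 2 = 243, the angle opposite P_1P_2 is not acute, so the smallest enclosing circle has P_1P_2 as diameter.
Centre = midpoint of P_1P_2 = (-1, 1.5), r² = 281/4 = 70.25.
r = √(70.25) ≈ 8.382.

8.382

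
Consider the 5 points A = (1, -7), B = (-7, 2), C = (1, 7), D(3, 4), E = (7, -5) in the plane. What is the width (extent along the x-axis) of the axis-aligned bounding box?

14

max x = 7, min x = -7, so width = 14.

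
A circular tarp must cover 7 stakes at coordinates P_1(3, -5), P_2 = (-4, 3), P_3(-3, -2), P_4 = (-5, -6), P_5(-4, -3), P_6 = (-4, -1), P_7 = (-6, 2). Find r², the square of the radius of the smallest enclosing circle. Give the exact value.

32.5

The farthest pair is P_1–P_7 with squared distance 130. The circle on this segment as diameter has centre (-1.5, -1.5) and r² = 130/4 = 32.5.
Check P_2: distance² to centre = 26.5 ≤ 32.5, so it lies inside.
All remaining points lie in this disk, and no smaller disk contains both endpoints, so this is the minimum enclosing circle.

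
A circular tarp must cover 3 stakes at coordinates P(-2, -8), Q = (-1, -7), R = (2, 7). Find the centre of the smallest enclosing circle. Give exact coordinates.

(0, -0.5)

Side lengths²: PQ² = 2, PR² = 241, QR² = 205.
Since PR² = 241 ≥ 205 + 2 = 207, the angle opposite PR is not acute, so the smallest enclosing circle has PR as diameter.
Centre = midpoint of PR = (0, -0.5), r² = 241/4 = 60.25.
Centre = (0, -0.5).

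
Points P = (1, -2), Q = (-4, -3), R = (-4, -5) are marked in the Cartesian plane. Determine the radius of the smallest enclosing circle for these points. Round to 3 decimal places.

Side lengths²: PQ² = 26, PR² = 34, QR² = 4.
Since PR² = 34 ≥ 26 + 4 = 30, the angle opposite PR is not acute, so the smallest enclosing circle has PR as diameter.
Centre = midpoint of PR = (-1.5, -3.5), r² = 34/4 = 8.5.
r = √(8.5) ≈ 2.915.

2.915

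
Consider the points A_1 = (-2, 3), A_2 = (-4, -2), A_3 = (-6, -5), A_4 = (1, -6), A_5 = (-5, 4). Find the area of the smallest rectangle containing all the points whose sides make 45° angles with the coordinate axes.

In coordinates u = x + y, v = x − y the rectangle is axis-aligned; the map (x,y)→(u,v) scales areas by 2.
u-values: 1, -6, -11, -5, -1; range = 1 − (-11) = 12.
v-values: -5, -2, -1, 7, -9; range = 7 − (-9) = 16.
Area = (12 × 16) / 2 = 96.

96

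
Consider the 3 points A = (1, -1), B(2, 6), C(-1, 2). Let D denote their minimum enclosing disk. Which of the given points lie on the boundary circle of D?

Side lengths²: AB² = 50, AC² = 13, BC² = 25.
Since AB² = 50 ≥ 25 + 13 = 38, the angle opposite AB is not acute, so the smallest enclosing circle has AB as diameter.
Centre = midpoint of AB = (1.5, 2.5), r² = 50/4 = 12.5.
The points at distance exactly r from the centre are A, B — 2 points.

A, B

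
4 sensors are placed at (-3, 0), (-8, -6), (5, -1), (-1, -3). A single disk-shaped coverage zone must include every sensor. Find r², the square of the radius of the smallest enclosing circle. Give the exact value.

48.5

The farthest pair is (-8, -6)–(5, -1) with squared distance 194. The circle on this segment as diameter has centre (-1.5, -3.5) and r² = 194/4 = 48.5.
Check (-3, 0): distance² to centre = 14.5 ≤ 48.5, so it lies inside.
All remaining points lie in this disk, and no smaller disk contains both endpoints, so this is the minimum enclosing circle.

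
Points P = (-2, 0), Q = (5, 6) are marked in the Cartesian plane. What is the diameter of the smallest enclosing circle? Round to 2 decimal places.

The smallest circle enclosing two points has them as diameter endpoints.
Centre = midpoint = (1.5, 3); r² = |PQ|²/4 = 85/4 = 21.25.
Diameter = 2r = 2√(21.25) ≈ 9.22.

9.22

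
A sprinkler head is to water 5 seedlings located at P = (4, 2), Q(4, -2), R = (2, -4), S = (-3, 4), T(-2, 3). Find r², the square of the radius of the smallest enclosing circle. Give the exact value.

By Welzl's lemma the MEC is supported by two points (diametrically opposite) or three points (on a circumcircle).
The minimum enclosing circle is determined by three boundary points: Q, R, S.
Their circumcentre is (-5/26, 5/26) with r² = 7565/338.
The farthest remaining point P is at distance² 7045/338 ≤ 7565/338.

7565/338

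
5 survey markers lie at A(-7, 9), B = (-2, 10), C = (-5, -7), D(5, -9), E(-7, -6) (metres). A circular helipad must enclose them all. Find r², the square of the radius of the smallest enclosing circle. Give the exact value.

117

The minimum enclosing circle of a finite set is fixed by two of the points (as a diameter) or three (as a circumcircle).
The farthest pair is A–D with squared distance 468. The circle on this segment as diameter has centre (-1, 0) and r² = 468/4 = 117.
Check B: distance² to centre = 101 ≤ 117, so it lies inside.
All remaining points lie in this disk, and no smaller disk contains both endpoints, so this is the minimum enclosing circle.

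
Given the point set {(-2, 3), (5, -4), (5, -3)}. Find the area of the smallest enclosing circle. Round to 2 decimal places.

Call the three points A, B, C in the order given.
Side lengths²: AB² = 98, AC² = 85, BC² = 1.
Since AB² = 98 ≥ 85 + 1 = 86, the angle opposite AB is not acute, so the smallest enclosing circle has AB as diameter.
Centre = midpoint of AB = (1.5, -0.5), r² = 98/4 = 24.5.
Area = π·r² = π·24.5 ≈ 76.97.

76.97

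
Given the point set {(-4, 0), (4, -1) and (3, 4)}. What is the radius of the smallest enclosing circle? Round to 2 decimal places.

Call the three points A, B, C in the order given.
Side lengths²: AB² = 65, AC² = 65, BC² = 26.
Since AC² = 65 < 65 + 26 = 91, the triangle is acute, so the smallest enclosing circle is the circumcircle.
Circumcentre = (1/6, 5/6), r² = 325/18.
r = √(325/18) ≈ 4.25.

4.25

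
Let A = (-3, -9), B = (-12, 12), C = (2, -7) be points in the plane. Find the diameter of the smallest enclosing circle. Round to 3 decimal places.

23.601

Side lengths²: AB² = 522, AC² = 29, BC² = 557.
Since BC² = 557 ≥ 522 + 29 = 551, the angle opposite BC is not acute, so the smallest enclosing circle has BC as diameter.
Centre = midpoint of BC = (-5, 2.5), r² = 557/4 = 139.25.
Diameter = 2r = 2√(139.25) ≈ 23.601.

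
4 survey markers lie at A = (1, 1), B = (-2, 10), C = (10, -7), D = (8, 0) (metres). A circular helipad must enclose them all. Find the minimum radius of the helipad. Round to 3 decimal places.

The farthest pair is B–C with squared distance 433. The circle on this segment as diameter has centre (4, 1.5) and r² = 433/4 = 108.25.
Check A: distance² to centre = 9.25 ≤ 108.25, so it lies inside.
All remaining points lie in this disk, and no smaller disk contains both endpoints, so this is the minimum enclosing circle.
r = √(108.25) ≈ 10.404.

10.404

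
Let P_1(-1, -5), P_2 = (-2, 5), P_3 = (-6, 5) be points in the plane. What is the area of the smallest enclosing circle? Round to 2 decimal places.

Side lengths²: P_1P_2² = 101, P_1P_3² = 125, P_2P_3² = 16.
Since P_1P_3² = 125 ≥ 101 + 16 = 117, the angle opposite P_1P_3 is not acute, so the smallest enclosing circle has P_1P_3 as diameter.
Centre = midpoint of P_1P_3 = (-3.5, 0), r² = 125/4 = 31.25.
Area = π·r² = π·31.25 ≈ 98.17.

98.17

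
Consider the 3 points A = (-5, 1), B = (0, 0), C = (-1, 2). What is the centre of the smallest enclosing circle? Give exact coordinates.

(-2.5, 0.5)

Side lengths²: AB² = 26, AC² = 17, BC² = 5.
Since AB² = 26 ≥ 17 + 5 = 22, the angle opposite AB is not acute, so the smallest enclosing circle has AB as diameter.
Centre = midpoint of AB = (-2.5, 0.5), r² = 26/4 = 6.5.
Centre = (-2.5, 0.5).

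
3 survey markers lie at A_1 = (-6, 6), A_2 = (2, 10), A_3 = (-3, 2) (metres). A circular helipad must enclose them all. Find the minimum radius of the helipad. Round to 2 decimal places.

4.79

Side lengths²: A_1A_2² = 80, A_1A_3² = 25, A_2A_3² = 89.
Since A_2A_3² = 89 < 80 + 25 = 105, the triangle is acute, so the smallest enclosing circle is the circumcircle.
Circumcentre = (-27/22, 71/11), r² = 11125/484.
r = √(11125/484) ≈ 4.79.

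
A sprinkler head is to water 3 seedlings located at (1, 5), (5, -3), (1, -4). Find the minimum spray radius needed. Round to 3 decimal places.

4.610

Call the three points A, B, C in the order given.
Side lengths²: AB² = 80, AC² = 81, BC² = 17.
Since AC² = 81 < 80 + 17 = 97, the triangle is acute, so the smallest enclosing circle is the circumcircle.
Circumcentre = (2, 0.5), r² = 21.25.
r = √(21.25) ≈ 4.610.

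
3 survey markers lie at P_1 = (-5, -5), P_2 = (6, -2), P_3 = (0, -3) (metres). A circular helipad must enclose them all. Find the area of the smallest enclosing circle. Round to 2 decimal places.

102.10

Side lengths²: P_1P_2² = 130, P_1P_3² = 29, P_2P_3² = 37.
Since P_1P_2² = 130 ≥ 37 + 29 = 66, the angle opposite P_1P_2 is not acute, so the smallest enclosing circle has P_1P_2 as diameter.
Centre = midpoint of P_1P_2 = (0.5, -3.5), r² = 130/4 = 32.5.
Area = π·r² = π·32.5 ≈ 102.10.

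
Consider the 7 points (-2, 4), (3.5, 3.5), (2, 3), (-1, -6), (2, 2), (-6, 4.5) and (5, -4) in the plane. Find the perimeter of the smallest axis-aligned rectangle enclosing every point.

Width = max x − min x = 5 − (-6) = 11.
Height = max y − min y = 4.5 − (-6) = 10.5.
Perimeter = 2(11 + 10.5) = 43.

43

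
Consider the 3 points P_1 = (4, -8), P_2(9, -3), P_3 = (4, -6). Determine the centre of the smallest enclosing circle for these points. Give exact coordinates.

Side lengths²: P_1P_2² = 50, P_1P_3² = 4, P_2P_3² = 34.
Since P_1P_2² = 50 ≥ 34 + 4 = 38, the angle opposite P_1P_2 is not acute, so the smallest enclosing circle has P_1P_2 as diameter.
Centre = midpoint of P_1P_2 = (6.5, -5.5), r² = 50/4 = 12.5.
Centre = (6.5, -5.5).

(6.5, -5.5)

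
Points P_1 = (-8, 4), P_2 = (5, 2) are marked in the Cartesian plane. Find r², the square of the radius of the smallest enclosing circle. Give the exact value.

43.25

The smallest circle enclosing two points has them as diameter endpoints.
Centre = midpoint = (-1.5, 3); r² = |P_1P_2|²/4 = 173/4 = 43.25.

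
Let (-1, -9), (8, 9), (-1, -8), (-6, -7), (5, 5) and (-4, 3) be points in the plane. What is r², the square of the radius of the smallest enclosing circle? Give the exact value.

By Welzl's lemma the MEC is supported by two points (diametrically opposite) or three points (on a circumcircle).
The farthest pair is (8, 9)–(-6, -7) with squared distance 452. The circle on this segment as diameter has centre (1, 1) and r² = 452/4 = 113.
Check (-1, -9): distance² to centre = 104 ≤ 113, so it lies inside.
All remaining points lie in this disk, and no smaller disk contains both endpoints, so this is the minimum enclosing circle.

113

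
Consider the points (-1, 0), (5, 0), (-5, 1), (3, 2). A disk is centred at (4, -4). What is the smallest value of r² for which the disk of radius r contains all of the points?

106

The required radius is the distance from (4, -4) to the farthest point.
Squared distances: 41, 17, 106, 37.
Maximum is 106, attained at (-5, 1).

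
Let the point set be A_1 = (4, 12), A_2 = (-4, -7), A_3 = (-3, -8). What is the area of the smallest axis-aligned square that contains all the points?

400

The bounding box has width 8 and height 20.
An axis-aligned square enclosing the set must have side ≥ max(width, height).
So the minimum side is max(8, 20) = 20.
Area = 20² = 400.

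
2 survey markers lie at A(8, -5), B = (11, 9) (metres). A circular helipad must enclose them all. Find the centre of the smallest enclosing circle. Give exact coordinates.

The smallest circle enclosing two points has them as diameter endpoints.
Centre = midpoint = (9.5, 2); r² = |AB|²/4 = 205/4 = 51.25.
Centre = (9.5, 2).

(9.5, 2)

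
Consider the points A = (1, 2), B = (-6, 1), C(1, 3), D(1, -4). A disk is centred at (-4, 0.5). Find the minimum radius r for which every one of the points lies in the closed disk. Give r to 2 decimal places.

The required radius is the distance from (-4, 0.5) to the farthest point.
Squared distances: 27.25, 4.25, 31.25, 45.25.
Maximum is 45.25, attained at D.
r = √(45.25) ≈ 6.73.

6.73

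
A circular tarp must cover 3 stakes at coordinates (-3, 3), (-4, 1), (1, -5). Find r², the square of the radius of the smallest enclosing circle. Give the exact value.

20

Call the three points A, B, C in the order given.
Side lengths²: AB² = 5, AC² = 80, BC² = 61.
Since AC² = 80 ≥ 61 + 5 = 66, the angle opposite AC is not acute, so the smallest enclosing circle has AC as diameter.
Centre = midpoint of AC = (-1, -1), r² = 80/4 = 20.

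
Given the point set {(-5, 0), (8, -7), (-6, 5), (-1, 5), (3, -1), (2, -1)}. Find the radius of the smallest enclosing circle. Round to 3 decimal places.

By Welzl's lemma the MEC is supported by two points (diametrically opposite) or three points (on a circumcircle).
The farthest pair is (8, -7)–(-6, 5) with squared distance 340. The circle on this segment as diameter has centre (1, -1) and r² = 340/4 = 85.
Check (-5, 0): distance² to centre = 37 ≤ 85, so it lies inside.
All remaining points lie in this disk, and no smaller disk contains both endpoints, so this is the minimum enclosing circle.
r = √85 ≈ 9.220.

9.220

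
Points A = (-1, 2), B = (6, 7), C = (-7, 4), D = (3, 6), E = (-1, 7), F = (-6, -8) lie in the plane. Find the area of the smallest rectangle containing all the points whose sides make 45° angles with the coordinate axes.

175.5

In coordinates u = x + y, v = x − y the rectangle is axis-aligned; the map (x,y)→(u,v) scales areas by 2.
u-values: 1, 13, -3, 9, 6, -14; range = 13 − (-14) = 27.
v-values: -3, -1, -11, -3, -8, 2; range = 2 − (-11) = 13.
Area = (27 × 13) / 2 = 175.5.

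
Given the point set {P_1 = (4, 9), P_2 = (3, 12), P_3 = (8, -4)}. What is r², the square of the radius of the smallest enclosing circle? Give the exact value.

70.25

Side lengths²: P_1P_2² = 10, P_1P_3² = 185, P_2P_3² = 281.
Since P_2P_3² = 281 ≥ 185 + 10 = 195, the angle opposite P_2P_3 is not acute, so the smallest enclosing circle has P_2P_3 as diameter.
Centre = midpoint of P_2P_3 = (5.5, 4), r² = 281/4 = 70.25.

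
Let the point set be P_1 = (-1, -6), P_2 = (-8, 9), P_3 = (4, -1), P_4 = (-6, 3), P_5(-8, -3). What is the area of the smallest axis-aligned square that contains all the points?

225

The bounding box has width 12 and height 15.
An axis-aligned square enclosing the set must have side ≥ max(width, height).
So the minimum side is max(12, 15) = 15.
Area = 15² = 225.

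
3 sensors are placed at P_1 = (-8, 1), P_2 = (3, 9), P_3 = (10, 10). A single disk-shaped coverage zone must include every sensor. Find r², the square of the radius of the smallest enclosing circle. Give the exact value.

101.25

Side lengths²: P_1P_2² = 185, P_1P_3² = 405, P_2P_3² = 50.
Since P_1P_3² = 405 ≥ 185 + 50 = 235, the angle opposite P_1P_3 is not acute, so the smallest enclosing circle has P_1P_3 as diameter.
Centre = midpoint of P_1P_3 = (1, 5.5), r² = 405/4 = 101.25.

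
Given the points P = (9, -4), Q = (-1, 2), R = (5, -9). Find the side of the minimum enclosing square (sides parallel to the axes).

11

The bounding box has width 10 and height 11.
An axis-aligned square enclosing the set must have side ≥ max(width, height).
So the minimum side is max(10, 11) = 11.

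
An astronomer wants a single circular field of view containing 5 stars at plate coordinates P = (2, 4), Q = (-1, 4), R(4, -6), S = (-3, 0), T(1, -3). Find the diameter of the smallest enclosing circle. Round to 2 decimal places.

11.18

By Welzl's lemma the MEC is supported by two points (diametrically opposite) or three points (on a circumcircle).
The farthest pair is Q–R with squared distance 125. The circle on this segment as diameter has centre (1.5, -1) and r² = 125/4 = 31.25.
Check P: distance² to centre = 25.25 ≤ 31.25, so it lies inside.
All remaining points lie in this disk, and no smaller disk contains both endpoints, so this is the minimum enclosing circle.
Diameter = 2r = 2√(31.25) ≈ 11.18.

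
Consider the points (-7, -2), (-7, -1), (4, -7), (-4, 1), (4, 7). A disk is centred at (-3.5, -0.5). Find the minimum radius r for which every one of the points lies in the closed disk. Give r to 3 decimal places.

The required radius is the distance from (-3.5, -0.5) to the farthest point.
Squared distances: 14.5, 12.5, 98.5, 2.5, 112.5.
Maximum is 112.5, attained at (4, 7).
r = √(112.5) ≈ 10.607.

10.607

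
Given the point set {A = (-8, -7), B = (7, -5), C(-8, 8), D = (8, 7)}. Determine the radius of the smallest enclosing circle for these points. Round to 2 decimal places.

A smallest enclosing disk is always determined by at most three of the input points on its boundary.
The minimum enclosing circle is determined by three boundary points: A, C, D.
Their circumcentre is (-0.4375, 0.5) with r² = 113.44140625.
The farthest remaining point B is at distance² 85.56640625 ≤ 113.44140625.
r = √(113.44140625) ≈ 10.65.

10.65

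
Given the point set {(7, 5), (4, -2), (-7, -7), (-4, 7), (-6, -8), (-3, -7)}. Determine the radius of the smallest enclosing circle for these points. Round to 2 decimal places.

The minimum enclosing circle of a finite set is fixed by two of the points (as a diameter) or three (as a circumcircle).
The farthest pair is (7, 5)–(-7, -7) with squared distance 340. The circle on this segment as diameter has centre (0, -1) and r² = 340/4 = 85.
Check (4, -2): distance² to centre = 17 ≤ 85, so it lies inside.
All remaining points lie in this disk, and no smaller disk contains both endpoints, so this is the minimum enclosing circle.
r = √85 ≈ 9.22.

9.22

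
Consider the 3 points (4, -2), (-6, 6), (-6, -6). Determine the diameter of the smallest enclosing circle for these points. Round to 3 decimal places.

13.793

Call the three points A, B, C in the order given.
Side lengths²: AB² = 164, AC² = 116, BC² = 144.
Since AB² = 164 < 144 + 116 = 260, the triangle is acute, so the smallest enclosing circle is the circumcircle.
Circumcentre = (-2.6, 0), r² = 47.56.
Diameter = 2r = 2√(47.56) ≈ 13.793.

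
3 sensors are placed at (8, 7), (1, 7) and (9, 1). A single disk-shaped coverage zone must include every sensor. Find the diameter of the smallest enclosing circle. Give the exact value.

Call the three points A, B, C in the order given.
Side lengths²: AB² = 49, AC² = 37, BC² = 100.
Since BC² = 100 ≥ 49 + 37 = 86, the angle opposite BC is not acute, so the smallest enclosing circle has BC as diameter.
Centre = midpoint of BC = (5, 4), r² = 100/4 = 25.
Diameter = 2r = 2√25 = 10.

10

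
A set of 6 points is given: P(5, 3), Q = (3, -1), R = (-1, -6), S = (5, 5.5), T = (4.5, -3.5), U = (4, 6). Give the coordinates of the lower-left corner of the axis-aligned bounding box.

(-1, -6)

x-range [-1, 5], y-range [-6, 6].
The lower-left corner is (-1, -6).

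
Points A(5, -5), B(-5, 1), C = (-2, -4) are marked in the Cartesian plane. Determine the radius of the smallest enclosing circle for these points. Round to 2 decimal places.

5.83

Side lengths²: AB² = 136, AC² = 50, BC² = 34.
Since AB² = 136 ≥ 50 + 34 = 84, the angle opposite AB is not acute, so the smallest enclosing circle has AB as diameter.
Centre = midpoint of AB = (0, -2), r² = 136/4 = 34.
r = √34 ≈ 5.83.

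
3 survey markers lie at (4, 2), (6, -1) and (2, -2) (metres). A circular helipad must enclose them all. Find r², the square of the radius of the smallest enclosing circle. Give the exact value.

Call the three points A, B, C in the order given.
Side lengths²: AB² = 13, AC² = 20, BC² = 17.
Since AC² = 20 < 17 + 13 = 30, the triangle is acute, so the smallest enclosing circle is the circumcircle.
Circumcentre = (26/7, -5/14), r² = 1105/196.

1105/196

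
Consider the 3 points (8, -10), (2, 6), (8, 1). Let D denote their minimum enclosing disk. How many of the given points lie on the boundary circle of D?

Call the three points A, B, C in the order given.
Side lengths²: AB² = 292, AC² = 121, BC² = 61.
Since AB² = 292 ≥ 121 + 61 = 182, the angle opposite AB is not acute, so the smallest enclosing circle has AB as diameter.
Centre = midpoint of AB = (5, -2), r² = 292/4 = 73.
The points at distance exactly r from the centre are (8, -10), (2, 6) — 2 points.

2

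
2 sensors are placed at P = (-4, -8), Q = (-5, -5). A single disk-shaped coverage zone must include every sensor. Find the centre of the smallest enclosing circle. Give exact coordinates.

(-4.5, -6.5)

The smallest circle enclosing two points has them as diameter endpoints.
Centre = midpoint = (-4.5, -6.5); r² = |PQ|²/4 = 10/4 = 2.5.
Centre = (-4.5, -6.5).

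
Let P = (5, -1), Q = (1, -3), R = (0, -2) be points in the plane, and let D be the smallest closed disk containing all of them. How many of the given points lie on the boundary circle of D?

Side lengths²: PQ² = 20, PR² = 26, QR² = 2.
Since PR² = 26 ≥ 20 + 2 = 22, the angle opposite PR is not acute, so the smallest enclosing circle has PR as diameter.
Centre = midpoint of PR = (2.5, -1.5), r² = 26/4 = 6.5.
The points at distance exactly r from the centre are P, R — 2 points.

2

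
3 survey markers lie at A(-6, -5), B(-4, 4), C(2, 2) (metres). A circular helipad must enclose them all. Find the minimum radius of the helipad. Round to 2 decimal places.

5.34

Side lengths²: AB² = 85, AC² = 113, BC² = 40.
Since AC² = 113 < 85 + 40 = 125, the triangle is acute, so the smallest enclosing circle is the circumcircle.
Circumcentre = (-137/58, -63/58), r² = 48025/1682.
r = √(48025/1682) ≈ 5.34.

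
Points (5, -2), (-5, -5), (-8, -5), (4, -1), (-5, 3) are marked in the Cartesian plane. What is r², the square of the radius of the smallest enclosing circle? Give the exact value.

32485/722

By Welzl's lemma the MEC is supported by two points (diametrically opposite) or three points (on a circumcircle).
The minimum enclosing circle is determined by three boundary points: (5, -2), (-8, -5), (-5, 3).
Their circumcentre is (-63/38, -107/38) with r² = 32485/722.
The farthest remaining point (4, -1) is at distance² 25493/722 ≤ 32485/722.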